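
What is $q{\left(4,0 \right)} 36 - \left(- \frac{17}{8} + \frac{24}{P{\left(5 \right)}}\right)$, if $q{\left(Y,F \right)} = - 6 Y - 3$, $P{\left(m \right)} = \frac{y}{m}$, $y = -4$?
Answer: $- \frac{7519}{8} \approx -939.88$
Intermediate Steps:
$P{\left(m \right)} = - \frac{4}{m}$
$q{\left(Y,F \right)} = -3 - 6 Y$
$q{\left(4,0 \right)} 36 - \left(- \frac{17}{8} + \frac{24}{P{\left(5 \right)}}\right) = \left(-3 - 24\right) 36 - \left(-30 - \frac{17}{8}\right) = \left(-3 - 24\right) 36 - \left(- \frac{17}{8} + \frac{24}{\left(-4\right) \frac{1}{5}}\right) = \left(-27\right) 36 - \left(- \frac{17}{8} + \frac{24}{- \frac{4}{5}}\right) = -972 + \left(\frac{17}{8} - -30\right) = -972 + \left(\frac{17}{8} + 30\right) = -972 + \frac{257}{8} = - \frac{7519}{8}$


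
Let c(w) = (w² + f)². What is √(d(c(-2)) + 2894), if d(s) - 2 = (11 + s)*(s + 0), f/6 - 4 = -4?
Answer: 16*√13 ≈ 57.689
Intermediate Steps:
f = 0 (f = 24 + 6*(-4) = 24 - 24 = 0)
c(w) = w⁴ (c(w) = (w² + 0)² = (w²)² = w⁴)
d(s) = 2 + s*(11 + s) (d(s) = 2 + (11 + s)*(s + 0) = 2 + (11 + s)*s = 2 + s*(11 + s))
√(d(c(-2)) + 2894) = √((2 + ((-2)⁴)² + 11*(-2)⁴) + 2894) = √((2 + 16² + 11*16) + 2894) = √((2 + 256 + 176) + 2894) = √(434 + 2894) = √3328 = 16*√13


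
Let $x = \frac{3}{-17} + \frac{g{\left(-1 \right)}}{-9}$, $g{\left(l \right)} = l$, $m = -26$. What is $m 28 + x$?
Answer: $- \frac{111394}{153} \approx -728.07$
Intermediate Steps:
$x = - \frac{10}{153}$ ($x = \frac{3}{-17} - \frac{1}{-9} = 3 \left(- \frac{1}{17}\right) - - \frac{1}{9} = - \frac{3}{17} + \frac{1}{9} = - \frac{10}{153} \approx -0.065359$)
$m 28 + x = \left(-26\right) 28 - \frac{10}{153} = -728 - \frac{10}{153} = - \frac{111394}{153}$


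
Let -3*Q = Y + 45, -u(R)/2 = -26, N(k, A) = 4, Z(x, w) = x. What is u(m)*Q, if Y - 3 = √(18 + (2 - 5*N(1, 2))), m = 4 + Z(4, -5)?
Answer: -832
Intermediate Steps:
m = 8 (m = 4 + 4 = 8)
u(R) = 52 (u(R) = -2*(-26) = 52)
Y = 3 (Y = 3 + √(18 + (2 - 5*4)) = 3 + √(18 + (2 - 20)) = 3 + √(18 - 18) = 3 + √0 = 3 + 0 = 3)
Q = -16 (Q = -(3 + 45)/3 = -⅓*48 = -16)
u(m)*Q = 52*(-16) = -832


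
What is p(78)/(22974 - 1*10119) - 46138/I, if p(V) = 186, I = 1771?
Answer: -8590936/329945 ≈ -26.037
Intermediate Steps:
p(78)/(22974 - 1*10119) - 46138/I = 186/(22974 - 1*10119) - 46138/1771 = 186/(22974 - 10119) - 46138*1/1771 = 186/12855 - 2006/77 = 186*(1/12855) - 2006/77 = 62/4285 - 2006/77 = -8590936/329945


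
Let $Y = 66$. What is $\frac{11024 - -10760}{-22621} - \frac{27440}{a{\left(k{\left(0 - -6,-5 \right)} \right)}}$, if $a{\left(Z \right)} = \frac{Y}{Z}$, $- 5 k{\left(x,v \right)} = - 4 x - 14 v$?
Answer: $\frac{2854594232}{746493} \approx 3824.0$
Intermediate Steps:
$k{\left(x,v \right)} = \frac{4 x}{5} + \frac{14 v}{5}$ ($k{\left(x,v \right)} = - \frac{- 4 x - 14 v}{5} = - \frac{- 14 v - 4 x}{5} = \frac{4 x}{5} + \frac{14 v}{5}$)
$a{\left(Z \right)} = \frac{66}{Z}$
$\frac{11024 - -10760}{-22621} - \frac{27440}{a{\left(k{\left(0 - -6,-5 \right)} \right)}} = \frac{11024 - -10760}{-22621} - \frac{27440}{66 \frac{1}{\frac{4 \left(0 - -6\right)}{5} + \frac{14}{5} \left(-5\right)}} = \left(11024 + 10760\right) \left(- \frac{1}{22621}\right) - \frac{27440}{66 \frac{1}{\frac{4 \left(0 + 6\right)}{5} - 14}} = 21784 \left(- \frac{1}{22621}\right) - \frac{27440}{66 \frac{1}{\frac{4}{5} \cdot 6 - 14}} = - \frac{21784}{22621} - \frac{27440}{66 \frac{1}{\frac{24}{5} - 14}} = - \frac{21784}{22621} - \frac{27440}{66 \frac{1}{- \frac{46}{5}}} = - \frac{21784}{22621} - \frac{27440}{66 \left(- \frac{5}{46}\right)} = - \frac{21784}{22621} - \frac{27440}{- \frac{165}{23}} = - \frac{21784}{22621} - - \frac{126224}{33} = - \frac{21784}{22621} + \frac{126224}{33} = \frac{2854594232}{746493}$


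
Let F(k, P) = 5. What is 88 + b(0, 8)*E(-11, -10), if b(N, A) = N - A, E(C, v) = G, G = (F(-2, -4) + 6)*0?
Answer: 88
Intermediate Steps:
G = 0 (G = (5 + 6)*0 = 11*0 = 0)
E(C, v) = 0
88 + b(0, 8)*E(-11, -10) = 88 + (0 - 1*8)*0 = 88 + (0 - 8)*0 = 88 - 8*0 = 88 + 0 = 88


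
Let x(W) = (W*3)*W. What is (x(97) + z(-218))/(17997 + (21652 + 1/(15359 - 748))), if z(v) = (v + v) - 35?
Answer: 101385729/144827885 ≈ 0.70004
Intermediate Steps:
x(W) = 3*W² (x(W) = (3*W)*W = 3*W²)
z(v) = -35 + 2*v (z(v) = 2*v - 35 = -35 + 2*v)
(x(97) + z(-218))/(17997 + (21652 + 1/(15359 - 748))) = (3*97² + (-35 + 2*(-218)))/(17997 + (21652 + 1/(15359 - 748))) = (3*9409 + (-35 - 436))/(17997 + (21652 + 1/14611)) = (28227 - 471)/(17997 + (21652 + 1/14611)) = 27756/(17997 + 316357373/14611) = 27756/(579311540/14611) = 27756*(14611/579311540) = 101385729/144827885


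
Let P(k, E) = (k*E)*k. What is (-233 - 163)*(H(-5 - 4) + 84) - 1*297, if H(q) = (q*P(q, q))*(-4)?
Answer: 10359063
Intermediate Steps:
P(k, E) = E*k² (P(k, E) = (E*k)*k = E*k²)
H(q) = -4*q⁴ (H(q) = (q*(q*q²))*(-4) = (q*q³)*(-4) = q⁴*(-4) = -4*q⁴)
(-233 - 163)*(H(-5 - 4) + 84) - 1*297 = (-233 - 163)*(-4*(-5 - 4)⁴ + 84) - 1*297 = -396*(-4*(-9)⁴ + 84) - 297 = -396*(-4*6561 + 84) - 297 = -396*(-26244 + 84) - 297 = -396*(-26160) - 297 = 10359360 - 297 = 10359063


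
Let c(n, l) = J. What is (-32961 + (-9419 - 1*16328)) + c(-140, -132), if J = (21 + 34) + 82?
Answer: -58571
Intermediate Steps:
J = 137 (J = 55 + 82 = 137)
c(n, l) = 137
(-32961 + (-9419 - 1*16328)) + c(-140, -132) = (-32961 + (-9419 - 1*16328)) + 137 = (-32961 + (-9419 - 16328)) + 137 = (-32961 - 25747) + 137 = -58708 + 137 = -58571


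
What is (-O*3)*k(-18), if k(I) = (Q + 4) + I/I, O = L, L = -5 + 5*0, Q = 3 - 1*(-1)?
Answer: 135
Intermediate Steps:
Q = 4 (Q = 3 + 1 = 4)
L = -5 (L = -5 + 0 = -5)
O = -5
k(I) = 9 (k(I) = (4 + 4) + I/I = 8 + 1 = 9)
(-O*3)*k(-18) = (-1*(-5)*3)*9 = (5*3)*9 = 15*9 = 135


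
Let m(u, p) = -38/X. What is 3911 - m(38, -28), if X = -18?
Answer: 35180/9 ≈ 3908.9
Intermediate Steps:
m(u, p) = 19/9 (m(u, p) = -38/(-18) = -38*(-1/18) = 19/9)
3911 - m(38, -28) = 3911 - 1*19/9 = 3911 - 19/9 = 35180/9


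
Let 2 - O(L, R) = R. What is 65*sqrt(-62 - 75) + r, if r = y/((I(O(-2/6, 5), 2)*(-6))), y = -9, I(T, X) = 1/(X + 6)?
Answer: 12 + 65*I*sqrt(137) ≈ 12.0 + 760.81*I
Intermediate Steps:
O(L, R) = 2 - R
I(T, X) = 1/(6 + X)
r = 12 (r = -9/(-6/(6 + 2)) = -9/(-6/8) = -9/((1/8)*(-6)) = -9/(-3/4) = -9*(-4/3) = 12)
65*sqrt(-62 - 75) + r = 65*sqrt(-62 - 75) + 12 = 65*sqrt(-137) + 12 = 65*(I*sqrt(137)) + 12 = 65*I*sqrt(137) + 12 = 12 + 65*I*sqrt(137)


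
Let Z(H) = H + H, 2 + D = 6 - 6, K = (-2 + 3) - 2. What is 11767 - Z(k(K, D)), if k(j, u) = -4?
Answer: 11775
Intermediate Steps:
K = -1 (K = 1 - 2 = -1)
D = -2 (D = -2 + (6 - 6) = -2 + 0 = -2)
Z(H) = 2*H
11767 - Z(k(K, D)) = 11767 - 2*(-4) = 11767 - 1*(-8) = 11767 + 8 = 11775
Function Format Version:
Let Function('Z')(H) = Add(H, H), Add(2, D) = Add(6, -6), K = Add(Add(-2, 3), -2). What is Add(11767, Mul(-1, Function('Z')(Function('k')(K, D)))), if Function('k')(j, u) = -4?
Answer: 11775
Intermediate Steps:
K = -1 (K = Add(1, -2) = -1)
D = -2 (D = Add(-2, Add(6, -6)) = Add(-2, 0) = -2)
Function('Z')(H) = Mul(2, H)
Add(11767, Mul(-1, Function('Z')(Function('k')(K, D)))) = Add(11767, Mul(-1, Mul(2, -4))) = Add(11767, Mul(-1, -8)) = Add(11767, 8) = 11775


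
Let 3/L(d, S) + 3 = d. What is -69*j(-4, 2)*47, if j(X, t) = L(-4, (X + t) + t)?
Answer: 9729/7 ≈ 1389.9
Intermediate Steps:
L(d, S) = 3/(-3 + d)
j(X, t) = -3/7 (j(X, t) = 3/(-3 - 4) = 3/(-7) = 3*(-1/7) = -3/7)
-69*j(-4, 2)*47 = -69*(-3/7)*47 = (207/7)*47 = 9729/7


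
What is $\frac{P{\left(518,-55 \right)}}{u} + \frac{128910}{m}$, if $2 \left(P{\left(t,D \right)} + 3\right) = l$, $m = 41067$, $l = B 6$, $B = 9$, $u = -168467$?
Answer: $\frac{556822958}{177395751} \approx 3.1389$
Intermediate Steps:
$l = 54$ ($l = 9 \cdot 6 = 54$)
$P{\left(t,D \right)} = 24$ ($P{\left(t,D \right)} = -3 + \frac{1}{2} \cdot 54 = -3 + 27 = 24$)
$\frac{P{\left(518,-55 \right)}}{u} + \frac{128910}{m} = \frac{24}{-168467} + \frac{128910}{41067} = 24 \left(- \frac{1}{168467}\right) + 128910 \cdot \frac{1}{41067} = - \frac{24}{168467} + \frac{42970}{13689} = \frac{556822958}{177395751}$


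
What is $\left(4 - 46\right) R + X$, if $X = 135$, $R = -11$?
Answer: $597$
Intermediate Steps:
$\left(4 - 46\right) R + X = \left(4 - 46\right) \left(-11\right) + 135 = \left(-42\right) \left(-11\right) + 135 = 462 + 135 = 597$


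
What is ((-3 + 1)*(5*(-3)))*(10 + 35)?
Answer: 1350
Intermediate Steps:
((-3 + 1)*(5*(-3)))*(10 + 35) = -2*(-15)*45 = 30*45 = 1350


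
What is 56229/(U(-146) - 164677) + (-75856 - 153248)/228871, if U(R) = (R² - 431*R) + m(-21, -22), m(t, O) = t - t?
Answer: -31297167699/18409238885 ≈ -1.7001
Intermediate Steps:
m(t, O) = 0
U(R) = R² - 431*R (U(R) = (R² - 431*R) + 0 = R² - 431*R)
56229/(U(-146) - 164677) + (-75856 - 153248)/228871 = 56229/(-146*(-431 - 146) - 164677) + (-75856 - 153248)/228871 = 56229/(-146*(-577) - 164677) - 229104*1/228871 = 56229/(84242 - 164677) - 229104/228871 = 56229/(-80435) - 229104/228871 = 56229*(-1/80435) - 229104/228871 = -56229/80435 - 229104/228871 = -31297167699/18409238885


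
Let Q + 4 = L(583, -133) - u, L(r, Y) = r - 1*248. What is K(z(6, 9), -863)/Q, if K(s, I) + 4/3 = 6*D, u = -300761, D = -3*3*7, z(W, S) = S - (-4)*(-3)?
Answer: -569/451638 ≈ -0.0012599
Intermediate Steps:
z(W, S) = -12 + S (z(W, S) = S - 1*12 = S - 12 = -12 + S)
D = -63 (D = -9*7 = -63)
L(r, Y) = -248 + r (L(r, Y) = r - 248 = -248 + r)
Q = 301092 (Q = -4 + ((-248 + 583) - 1*(-300761)) = -4 + (335 + 300761) = -4 + 301096 = 301092)
K(s, I) = -1138/3 (K(s, I) = -4/3 + 6*(-63) = -4/3 - 378 = -1138/3)
K(z(6, 9), -863)/Q = -1138/3/301092 = -1138/3*1/301092 = -569/451638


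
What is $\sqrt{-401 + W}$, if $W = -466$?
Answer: $17 i \sqrt{3} \approx 29.445 i$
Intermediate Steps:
$\sqrt{-401 + W} = \sqrt{-401 - 466} = \sqrt{-867} = 17 i \sqrt{3}$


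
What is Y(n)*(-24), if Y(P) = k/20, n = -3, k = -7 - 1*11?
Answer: 108/5 ≈ 21.600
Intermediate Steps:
k = -18 (k = -7 - 11 = -18)
Y(P) = -9/10 (Y(P) = -18/20 = -18*1/20 = -9/10)
Y(n)*(-24) = -9/10*(-24) = 108/5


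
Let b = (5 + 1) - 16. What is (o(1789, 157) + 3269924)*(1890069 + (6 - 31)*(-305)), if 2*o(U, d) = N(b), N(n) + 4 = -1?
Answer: 6205310411021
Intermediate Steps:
b = -10 (b = 6 - 16 = -10)
N(n) = -5 (N(n) = -4 - 1 = -5)
o(U, d) = -5/2 (o(U, d) = (1/2)*(-5) = -5/2)
(o(1789, 157) + 3269924)*(1890069 + (6 - 31)*(-305)) = (-5/2 + 3269924)*(1890069 + (6 - 31)*(-305)) = 6539843*(1890069 - 25*(-305))/2 = 6539843*(1890069 + 7625)/2 = (6539843/2)*1897694 = 6205310411021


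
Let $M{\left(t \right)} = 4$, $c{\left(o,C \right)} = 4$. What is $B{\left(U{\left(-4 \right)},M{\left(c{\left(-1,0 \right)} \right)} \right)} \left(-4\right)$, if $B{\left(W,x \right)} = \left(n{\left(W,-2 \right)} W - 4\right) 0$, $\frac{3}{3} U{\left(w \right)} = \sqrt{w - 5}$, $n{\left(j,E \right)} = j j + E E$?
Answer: $0$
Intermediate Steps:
$n{\left(j,E \right)} = E^{2} + j^{2}$ ($n{\left(j,E \right)} = j^{2} + E^{2} = E^{2} + j^{2}$)
$U{\left(w \right)} = \sqrt{-5 + w}$ ($U{\left(w \right)} = \sqrt{w - 5} = \sqrt{-5 + w}$)
$B{\left(W,x \right)} = 0$ ($B{\left(W,x \right)} = \left(\left(\left(-2\right)^{2} + W^{2}\right) W - 4\right) 0 = \left(\left(4 + W^{2}\right) W - 4\right) 0 = \left(W \left(4 + W^{2}\right) - 4\right) 0 = \left(-4 + W \left(4 + W^{2}\right)\right) 0 = 0$)
$B{\left(U{\left(-4 \right)},M{\left(c{\left(-1,0 \right)} \right)} \right)} \left(-4\right) = 0 \left(-4\right) = 0$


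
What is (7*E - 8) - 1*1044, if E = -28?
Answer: -1248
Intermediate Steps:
(7*E - 8) - 1*1044 = (7*(-28) - 8) - 1*1044 = (-196 - 8) - 1044 = -204 - 1044 = -1248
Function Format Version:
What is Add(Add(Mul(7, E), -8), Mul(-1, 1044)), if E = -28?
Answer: -1248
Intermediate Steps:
Add(Add(Mul(7, E), -8), Mul(-1, 1044)) = Add(Add(Mul(7, -28), -8), Mul(-1, 1044)) = Add(Add(-196, -8), -1044) = Add(-204, -1044) = -1248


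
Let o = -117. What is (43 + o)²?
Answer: 5476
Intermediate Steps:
(43 + o)² = (43 - 117)² = (-74)² = 5476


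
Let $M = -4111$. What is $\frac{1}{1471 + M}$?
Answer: $- \frac{1}{2640} \approx -0.00037879$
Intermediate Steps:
$\frac{1}{1471 + M} = \frac{1}{1471 - 4111} = \frac{1}{-2640} = - \frac{1}{2640}$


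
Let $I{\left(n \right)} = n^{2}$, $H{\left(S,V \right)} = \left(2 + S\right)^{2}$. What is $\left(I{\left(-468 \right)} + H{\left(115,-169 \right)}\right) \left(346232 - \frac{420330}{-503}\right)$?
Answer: $\frac{40625878025538}{503} \approx 8.0767 \cdot 10^{10}$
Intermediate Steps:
$\left(I{\left(-468 \right)} + H{\left(115,-169 \right)}\right) \left(346232 - \frac{420330}{-503}\right) = \left(\left(-468\right)^{2} + \left(2 + 115\right)^{2}\right) \left(346232 - \frac{420330}{-503}\right) = \left(219024 + 117^{2}\right) \left(346232 - - \frac{420330}{503}\right) = \left(219024 + 13689\right) \left(346232 + \frac{420330}{503}\right) = 232713 \cdot \frac{174575026}{503} = \frac{40625878025538}{503}$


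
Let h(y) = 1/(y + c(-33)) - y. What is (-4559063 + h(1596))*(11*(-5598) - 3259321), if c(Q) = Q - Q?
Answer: 24172198704934937/1596 ≈ 1.5145e+13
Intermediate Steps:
c(Q) = 0
h(y) = 1/y - y (h(y) = 1/(y + 0) - y = 1/y - y)
(-4559063 + h(1596))*(11*(-5598) - 3259321) = (-4559063 + (1/1596 - 1*1596))*(11*(-5598) - 3259321) = (-4559063 + (1/1596 - 1596))*(-61578 - 3259321) = (-4559063 - 2547215/1596)*(-3320899) = -7278811763/1596*(-3320899) = 24172198704934937/1596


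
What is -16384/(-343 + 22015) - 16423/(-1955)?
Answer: 40486067/5296095 ≈ 7.6445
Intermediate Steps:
-16384/(-343 + 22015) - 16423/(-1955) = -16384/21672 - 16423*(-1/1955) = -16384*1/21672 + 16423/1955 = -2048/2709 + 16423/1955 = 40486067/5296095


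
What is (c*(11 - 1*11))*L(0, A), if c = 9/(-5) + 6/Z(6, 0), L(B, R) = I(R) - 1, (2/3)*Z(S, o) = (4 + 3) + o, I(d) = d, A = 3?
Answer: 0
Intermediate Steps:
Z(S, o) = 21/2 + 3*o/2 (Z(S, o) = 3*((4 + 3) + o)/2 = 3*(7 + o)/2 = 21/2 + 3*o/2)
L(B, R) = -1 + R (L(B, R) = R - 1 = -1 + R)
c = -43/35 (c = 9/(-5) + 6/(21/2 + (3/2)*0) = 9*(-⅕) + 6/(21/2 + 0) = -9/5 + 6/(21/2) = -9/5 + 6*(2/21) = -9/5 + 4/7 = -43/35 ≈ -1.2286)
(c*(11 - 1*11))*L(0, A) = (-43*(11 - 1*11)/35)*(-1 + 3) = -43*(11 - 11)/35*2 = -43/35*0*2 = 0*2 = 0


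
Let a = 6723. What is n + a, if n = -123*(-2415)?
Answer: 303768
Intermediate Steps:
n = 297045
n + a = 297045 + 6723 = 303768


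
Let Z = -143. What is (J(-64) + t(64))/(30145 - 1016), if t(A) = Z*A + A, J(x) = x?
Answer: -9152/29129 ≈ -0.31419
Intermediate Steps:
t(A) = -142*A (t(A) = -143*A + A = -142*A)
(J(-64) + t(64))/(30145 - 1016) = (-64 - 142*64)/(30145 - 1016) = (-64 - 9088)/29129 = -9152*1/29129 = -9152/29129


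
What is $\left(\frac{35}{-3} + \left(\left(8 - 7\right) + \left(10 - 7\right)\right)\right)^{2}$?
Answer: $\frac{529}{9} \approx 58.778$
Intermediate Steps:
$\left(\frac{35}{-3} + \left(\left(8 - 7\right) + \left(10 - 7\right)\right)\right)^{2} = \left(35 \left(- \frac{1}{3}\right) + \left(1 + 3\right)\right)^{2} = \left(- \frac{35}{3} + 4\right)^{2} = \left(- \frac{23}{3}\right)^{2} = \frac{529}{9}$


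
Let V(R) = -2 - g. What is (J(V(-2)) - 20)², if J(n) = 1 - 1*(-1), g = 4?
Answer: 324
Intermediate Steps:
V(R) = -6 (V(R) = -2 - 1*4 = -2 - 4 = -6)
J(n) = 2 (J(n) = 1 + 1 = 2)
(J(V(-2)) - 20)² = (2 - 20)² = (-18)² = 324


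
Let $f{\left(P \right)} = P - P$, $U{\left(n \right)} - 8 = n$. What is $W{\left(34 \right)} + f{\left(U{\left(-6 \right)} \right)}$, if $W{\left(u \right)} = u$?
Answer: $34$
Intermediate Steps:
$U{\left(n \right)} = 8 + n$
$f{\left(P \right)} = 0$
$W{\left(34 \right)} + f{\left(U{\left(-6 \right)} \right)} = 34 + 0 = 34$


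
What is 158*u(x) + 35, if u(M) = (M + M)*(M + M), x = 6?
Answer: 22787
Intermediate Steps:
u(M) = 4*M² (u(M) = (2*M)*(2*M) = 4*M²)
158*u(x) + 35 = 158*(4*6²) + 35 = 158*(4*36) + 35 = 158*144 + 35 = 22752 + 35 = 22787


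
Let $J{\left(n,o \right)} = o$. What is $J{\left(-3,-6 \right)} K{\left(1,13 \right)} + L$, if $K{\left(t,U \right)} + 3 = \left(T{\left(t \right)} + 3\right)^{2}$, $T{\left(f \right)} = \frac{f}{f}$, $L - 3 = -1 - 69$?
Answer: $-145$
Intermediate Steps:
$L = -67$ ($L = 3 - 70 = -67$)
$T{\left(f \right)} = 1$
$K{\left(t,U \right)} = 13$ ($K{\left(t,U \right)} = -3 + \left(1 + 3\right)^{2} = -3 + 4^{2} = -3 + 16 = 13$)
$J{\left(-3,-6 \right)} K{\left(1,13 \right)} + L = \left(-6\right) 13 - 67 = -78 - 67 = -145$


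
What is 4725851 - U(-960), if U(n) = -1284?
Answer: 4727135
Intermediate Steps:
4725851 - U(-960) = 4725851 - 1*(-1284) = 4725851 + 1284 = 4727135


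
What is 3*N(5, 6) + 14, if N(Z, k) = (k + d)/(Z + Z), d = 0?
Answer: 79/5 ≈ 15.800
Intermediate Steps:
N(Z, k) = k/(2*Z) (N(Z, k) = (k + 0)/(Z + Z) = k/((2*Z)) = k*(1/(2*Z)) = k/(2*Z))
3*N(5, 6) + 14 = 3*((½)*6/5) + 14 = 3*((½)*6*(⅕)) + 14 = 3*(⅗) + 14 = 9/5 + 14 = 79/5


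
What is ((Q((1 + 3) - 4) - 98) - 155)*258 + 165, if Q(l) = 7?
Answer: -63303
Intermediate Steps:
((Q((1 + 3) - 4) - 98) - 155)*258 + 165 = ((7 - 98) - 155)*258 + 165 = (-91 - 155)*258 + 165 = -246*258 + 165 = -63468 + 165 = -63303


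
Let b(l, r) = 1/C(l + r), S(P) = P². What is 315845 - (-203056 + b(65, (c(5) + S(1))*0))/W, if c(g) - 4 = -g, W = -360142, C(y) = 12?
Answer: 1364986163209/4321704 ≈ 3.1584e+5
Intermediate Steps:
c(g) = 4 - g
b(l, r) = 1/12
315845 - (-203056 + b(65, (c(5) + S(1))*0))/W = 315845 - (-203056 + 1/12)/(-360142) = 315845 - (-2436671)*(-1)/(12*360142) = 315845 - 1*2436671/4321704 = 315845 - 2436671/4321704 = 1364986163209/4321704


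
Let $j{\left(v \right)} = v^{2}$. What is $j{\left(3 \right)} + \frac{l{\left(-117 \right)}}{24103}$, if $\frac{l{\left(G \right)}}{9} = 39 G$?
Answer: $\frac{175860}{24103} \approx 7.2962$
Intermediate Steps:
$l{\left(G \right)} = 351 G$ ($l{\left(G \right)} = 9 \cdot 39 G = 351 G$)
$j{\left(3 \right)} + \frac{l{\left(-117 \right)}}{24103} = 3^{2} + \frac{351 \left(-117\right)}{24103} = 9 - \frac{41067}{24103} = \frac{175860}{24103}$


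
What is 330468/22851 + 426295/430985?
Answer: 10144534535/656562549 ≈ 15.451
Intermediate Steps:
330468/22851 + 426295/430985 = 330468*(1/22851) + 426295*(1/430985) = 110156/7617 + 85259/86197 = 10144534535/656562549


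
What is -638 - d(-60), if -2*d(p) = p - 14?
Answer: -675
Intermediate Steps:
d(p) = 7 - p/2 (d(p) = -(p - 14)/2 = -(-14 + p)/2 = 7 - p/2)
-638 - d(-60) = -638 - (7 - 1/2*(-60)) = -638 - (7 + 30) = -638 - 1*37 = -638 - 37 = -675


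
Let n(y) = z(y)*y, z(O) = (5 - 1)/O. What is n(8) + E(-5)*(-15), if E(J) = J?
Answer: 79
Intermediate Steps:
z(O) = 4/O
n(y) = 4 (n(y) = (4/y)*y = 4)
n(8) + E(-5)*(-15) = 4 - 5*(-15) = 4 + 75 = 79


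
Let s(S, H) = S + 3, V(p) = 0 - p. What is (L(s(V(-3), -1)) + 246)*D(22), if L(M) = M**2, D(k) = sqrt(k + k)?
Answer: 564*sqrt(11) ≈ 1870.6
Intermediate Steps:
V(p) = -p
D(k) = sqrt(2)*sqrt(k) (D(k) = sqrt(2*k) = sqrt(2)*sqrt(k))
s(S, H) = 3 + S
(L(s(V(-3), -1)) + 246)*D(22) = ((3 - 1*(-3))**2 + 246)*(sqrt(2)*sqrt(22)) = ((3 + 3)**2 + 246)*(2*sqrt(11)) = (6**2 + 246)*(2*sqrt(11)) = (36 + 246)*(2*sqrt(11)) = 282*(2*sqrt(11)) = 564*sqrt(11)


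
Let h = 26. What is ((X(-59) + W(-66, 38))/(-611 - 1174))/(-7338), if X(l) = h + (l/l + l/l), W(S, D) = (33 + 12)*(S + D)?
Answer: -88/935595 ≈ -9.4058e-5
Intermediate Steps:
W(S, D) = 45*D + 45*S (W(S, D) = 45*(D + S) = 45*D + 45*S)
X(l) = 28 (X(l) = 26 + (l/l + l/l) = 26 + (1 + 1) = 26 + 2 = 28)
((X(-59) + W(-66, 38))/(-611 - 1174))/(-7338) = ((28 + (45*38 + 45*(-66)))/(-611 - 1174))/(-7338) = ((28 + (1710 - 2970))/(-1785))*(-1/7338) = ((28 - 1260)*(-1/1785))*(-1/7338) = -1232*(-1/1785)*(-1/7338) = (176/255)*(-1/7338) = -88/935595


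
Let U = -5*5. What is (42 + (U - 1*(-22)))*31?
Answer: 1209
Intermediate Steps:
U = -25
(42 + (U - 1*(-22)))*31 = (42 + (-25 - 1*(-22)))*31 = (42 + (-25 + 22))*31 = (42 - 3)*31 = 39*31 = 1209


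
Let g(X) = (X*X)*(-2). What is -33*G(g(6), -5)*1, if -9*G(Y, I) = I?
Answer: -55/3 ≈ -18.333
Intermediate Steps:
g(X) = -2*X² (g(X) = X²*(-2) = -2*X²)
G(Y, I) = -I/9
-33*G(g(6), -5)*1 = -(-11)*(-5)/3*1 = -33*5/9*1 = -55/3*1 = -55/3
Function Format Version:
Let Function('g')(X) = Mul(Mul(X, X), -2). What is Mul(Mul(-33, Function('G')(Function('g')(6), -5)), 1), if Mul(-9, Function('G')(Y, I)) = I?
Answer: Rational(-55, 3) ≈ -18.333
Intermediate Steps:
Function('g')(X) = Mul(-2, Pow(X, 2)) (Function('g')(X) = Mul(Pow(X, 2), -2) = Mul(-2, Pow(X, 2)))
Function('G')(Y, I) = Mul(Rational(-1, 9), I)
Mul(Mul(-33, Function('G')(Function('g')(6), -5)), 1) = Mul(Mul(-33, Mul(Rational(-1, 9), -5)), 1) = Mul(Mul(-33, Rational(5, 9)), 1) = Mul(Rational(-55, 3), 1) = Rational(-55, 3)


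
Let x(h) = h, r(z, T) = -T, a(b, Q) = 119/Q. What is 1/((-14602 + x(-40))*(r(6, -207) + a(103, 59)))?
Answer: -59/180565144 ≈ -3.2675e-7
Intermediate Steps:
1/((-14602 + x(-40))*(r(6, -207) + a(103, 59))) = 1/((-14602 - 40)*(-1*(-207) + 119/59)) = 1/(-14642*(207 + 119*(1/59))) = 1/(-14642*(207 + 119/59)) = 1/(-14642*12332/59) = 1/(-180565144/59) = -59/180565144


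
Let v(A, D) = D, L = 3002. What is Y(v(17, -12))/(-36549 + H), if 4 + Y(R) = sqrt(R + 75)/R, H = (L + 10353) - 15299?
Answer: 4/38493 + sqrt(7)/153972 ≈ 0.00012110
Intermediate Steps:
H = -1944 (H = (3002 + 10353) - 15299 = 13355 - 15299 = -1944)
Y(R) = -4 + sqrt(75 + R)/R (Y(R) = -4 + sqrt(R + 75)/R = -4 + sqrt(75 + R)/R)
Y(v(17, -12))/(-36549 + H) = (-4 + sqrt(75 - 12)/(-12))/(-36549 - 1944) = (-4 - sqrt(7)/4)/(-38493) = (-4 - sqrt(7)/4)*(-1/38493) = 4/38493 + sqrt(7)/153972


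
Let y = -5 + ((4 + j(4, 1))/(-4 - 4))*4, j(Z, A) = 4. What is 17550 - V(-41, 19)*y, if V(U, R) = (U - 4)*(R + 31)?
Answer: -2700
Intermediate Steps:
V(U, R) = (-4 + U)*(31 + R)
y = -9 (y = -5 + ((4 + 4)/(-4 - 4))*4 = -5 + (8/(-8))*4 = -5 + (8*(-⅛))*4 = -5 - 1*4 = -5 - 4 = -9)
17550 - V(-41, 19)*y = 17550 - (-124 - 4*19 + 31*(-41) + 19*(-41))*(-9) = 17550 - (-124 - 76 - 1271 - 779)*(-9) = 17550 - (-2250)*(-9) = 17550 - 1*20250 = 17550 - 20250 = -2700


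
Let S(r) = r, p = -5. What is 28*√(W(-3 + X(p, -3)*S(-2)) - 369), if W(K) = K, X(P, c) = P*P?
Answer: 28*I*√422 ≈ 575.19*I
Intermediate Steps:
X(P, c) = P²
28*√(W(-3 + X(p, -3)*S(-2)) - 369) = 28*√((-3 + (-5)²*(-2)) - 369) = 28*√((-3 + 25*(-2)) - 369) = 28*√((-3 - 50) - 369) = 28*√(-53 - 369) = 28*√(-422) = 28*(I*√422) = 28*I*√422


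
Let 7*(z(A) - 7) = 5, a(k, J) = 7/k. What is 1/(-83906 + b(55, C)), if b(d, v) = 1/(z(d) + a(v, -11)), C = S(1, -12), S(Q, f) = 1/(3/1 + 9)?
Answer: -642/53867645 ≈ -1.1918e-5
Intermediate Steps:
z(A) = 54/7 (z(A) = 7 + (⅐)*5 = 7 + 5/7 = 54/7)
S(Q, f) = 1/12 (S(Q, f) = 1/(3*1 + 9) = 1/(3 + 9) = 1/12)
C = 1/12 ≈ 0.083333
b(d, v) = 1/(54/7 + 7/v)
1/(-83906 + b(55, C)) = 1/(-83906 + 7*(1/12)/(49 + 54*(1/12))) = 1/(-83906 + 7*(1/12)/(49 + 9/2)) = 1/(-83906 + 7*(1/12)/(107/2)) = 1/(-83906 + 7*(1/12)*(2/107)) = 1/(-83906 + 7/642) = 1/(-53867645/642) = -642/53867645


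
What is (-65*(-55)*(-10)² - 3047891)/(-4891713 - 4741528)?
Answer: 2690391/9633241 ≈ 0.27928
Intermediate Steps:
(-65*(-55)*(-10)² - 3047891)/(-4891713 - 4741528) = (3575*100 - 3047891)/(-9633241) = (357500 - 3047891)*(-1/9633241) = -2690391*(-1/9633241) = 2690391/9633241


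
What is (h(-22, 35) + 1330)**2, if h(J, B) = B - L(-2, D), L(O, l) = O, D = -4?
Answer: 1868689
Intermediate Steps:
h(J, B) = 2 + B (h(J, B) = B - 1*(-2) = B + 2 = 2 + B)
(h(-22, 35) + 1330)**2 = ((2 + 35) + 1330)**2 = (37 + 1330)**2 = 1367**2 = 1868689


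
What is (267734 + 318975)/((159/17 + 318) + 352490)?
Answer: 9974053/5997895 ≈ 1.6629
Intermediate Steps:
(267734 + 318975)/((159/17 + 318) + 352490) = 586709/((159*(1/17) + 318) + 352490) = 586709/((159/17 + 318) + 352490) = 586709/(5565/17 + 352490) = 586709/(5997895/17) = 586709*(17/5997895) = 9974053/5997895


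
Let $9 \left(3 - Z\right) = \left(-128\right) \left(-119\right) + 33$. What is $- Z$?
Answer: $\frac{15238}{9} \approx 1693.1$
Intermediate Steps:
$Z = - \frac{15238}{9}$ ($Z = 3 - \frac{\left(-128\right) \left(-119\right) + 33}{9} = 3 - \frac{15232 + 33}{9} = 3 - \frac{15265}{9} = - \frac{15238}{9} \approx -1693.1$)
$- Z = \left(-1\right) \left(- \frac{15238}{9}\right) = \frac{15238}{9}$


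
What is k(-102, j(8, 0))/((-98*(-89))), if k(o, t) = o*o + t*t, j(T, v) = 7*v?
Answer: 5202/4361 ≈ 1.1928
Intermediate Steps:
k(o, t) = o**2 + t**2
k(-102, j(8, 0))/((-98*(-89))) = ((-102)**2 + (7*0)**2)/((-98*(-89))) = (10404 + 0**2)/8722 = (10404 + 0)*(1/8722) = 10404*(1/8722) = 5202/4361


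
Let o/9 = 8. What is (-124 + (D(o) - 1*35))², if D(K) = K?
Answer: 7569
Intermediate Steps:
o = 72 (o = 9*8 = 72)
(-124 + (D(o) - 1*35))² = (-124 + (72 - 1*35))² = (-124 + (72 - 35))² = (-124 + 37)² = (-87)² = 7569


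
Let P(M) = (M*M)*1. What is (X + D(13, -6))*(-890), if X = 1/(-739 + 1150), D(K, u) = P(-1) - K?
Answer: 4388590/411 ≈ 10678.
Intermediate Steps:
P(M) = M**2 (P(M) = M**2*1 = M**2)
D(K, u) = 1 - K (D(K, u) = (-1)**2 - K = 1 - K)
X = 1/411 ≈ 0.0024331
(X + D(13, -6))*(-890) = (1/411 + (1 - 1*13))*(-890) = (1/411 + (1 - 13))*(-890) = (1/411 - 12)*(-890) = -4931/411*(-890) = 4388590/411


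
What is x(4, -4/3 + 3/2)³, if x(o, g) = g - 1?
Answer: -125/216 ≈ -0.57870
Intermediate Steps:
x(o, g) = -1 + g
x(4, -4/3 + 3/2)³ = (-1 + (-4/3 + 3/2))³ = (-1 + ⅙)³ = (-⅚)³ = -125/216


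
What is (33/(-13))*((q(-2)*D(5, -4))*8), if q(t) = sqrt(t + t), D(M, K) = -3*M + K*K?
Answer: -528*I/13 ≈ -40.615*I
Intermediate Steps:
D(M, K) = K**2 - 3*M (D(M, K) = -3*M + K**2 = K**2 - 3*M)
q(t) = sqrt(2)*sqrt(t) (q(t) = sqrt(2*t) = sqrt(2)*sqrt(t))
(33/(-13))*((q(-2)*D(5, -4))*8) = (33/(-13))*(((sqrt(2)*sqrt(-2))*((-4)**2 - 3*5))*8) = (33*(-1/13))*(((sqrt(2)*(I*sqrt(2)))*(16 - 15))*8) = -33*(2*I)*1*8/13 = -33*2*I*8/13 = -528*I/13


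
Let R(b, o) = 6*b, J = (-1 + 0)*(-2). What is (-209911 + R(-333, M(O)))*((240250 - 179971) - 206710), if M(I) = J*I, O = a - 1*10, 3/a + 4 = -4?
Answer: 31030046779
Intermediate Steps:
a = -3/8 (a = 3/(-4 - 4) = 3/(-8) = 3*(-⅛) = -3/8 ≈ -0.37500)
J = 2 (J = -1*(-2) = 2)
O = -83/8 (O = -3/8 - 1*10 = -3/8 - 10 = -83/8 ≈ -10.375)
M(I) = 2*I
(-209911 + R(-333, M(O)))*((240250 - 179971) - 206710) = (-209911 + 6*(-333))*((240250 - 179971) - 206710) = (-209911 - 1998)*(60279 - 206710) = -211909*(-146431) = 31030046779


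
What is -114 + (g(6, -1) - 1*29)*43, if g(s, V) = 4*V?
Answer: -1533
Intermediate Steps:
-114 + (g(6, -1) - 1*29)*43 = -114 + (4*(-1) - 1*29)*43 = -114 + (-4 - 29)*43 = -114 - 33*43 = -114 - 1419 = -1533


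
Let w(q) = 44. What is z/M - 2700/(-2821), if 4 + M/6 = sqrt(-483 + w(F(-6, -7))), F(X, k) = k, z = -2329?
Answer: 26414/6045 + 2329*I*sqrt(439)/2730 ≈ 4.3696 + 17.875*I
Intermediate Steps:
M = -24 + 6*I*sqrt(439) (M = -24 + 6*sqrt(-483 + 44) = -24 + 6*sqrt(-439) = -24 + 6*(I*sqrt(439)) = -24 + 6*I*sqrt(439) ≈ -24.0 + 125.71*I)
z/M - 2700/(-2821) = -2329/(-24 + 6*I*sqrt(439)) - 2700/(-2821) = -2329/(-24 + 6*I*sqrt(439)) - 2700*(-1/2821) = -2329/(-24 + 6*I*sqrt(439)) + 2700/2821 = 2700/2821 - 2329/(-24 + 6*I*sqrt(439))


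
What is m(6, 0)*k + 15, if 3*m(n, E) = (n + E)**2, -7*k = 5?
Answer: 45/7 ≈ 6.4286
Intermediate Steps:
k = -5/7 (k = -1/7*5 = -5/7 ≈ -0.71429)
m(n, E) = (E + n)**2/3 (m(n, E) = (n + E)**2/3 = (E + n)**2/3)
m(6, 0)*k + 15 = ((0 + 6)**2/3)*(-5/7) + 15 = ((1/3)*6**2)*(-5/7) + 15 = ((1/3)*36)*(-5/7) + 15 = 12*(-5/7) + 15 = -60/7 + 15 = 45/7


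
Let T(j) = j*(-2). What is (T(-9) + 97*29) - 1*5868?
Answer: -3037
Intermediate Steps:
T(j) = -2*j
(T(-9) + 97*29) - 1*5868 = (-2*(-9) + 97*29) - 1*5868 = (18 + 2813) - 5868 = 2831 - 5868 = -3037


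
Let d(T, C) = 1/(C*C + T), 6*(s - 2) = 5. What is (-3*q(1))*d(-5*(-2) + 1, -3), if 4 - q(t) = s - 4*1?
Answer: -31/40 ≈ -0.77500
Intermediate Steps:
s = 17/6 (s = 2 + (1/6)*5 = 2 + 5/6 = 17/6 ≈ 2.8333)
q(t) = 31/6 (q(t) = 4 - (17/6 - 4*1) = 4 - (17/6 - 4) = 4 - 1*(-7/6) = 4 + 7/6 = 31/6)
d(T, C) = 1/(T + C**2) (d(T, C) = 1/(C**2 + T) = 1/(T + C**2))
(-3*q(1))*d(-5*(-2) + 1, -3) = (-3*31/6)/((-5*(-2) + 1) + (-3)**2) = -31/(2*((10 + 1) + 9)) = -31/(2*(11 + 9)) = -31/2/20 = -31/2*1/20 = -31/40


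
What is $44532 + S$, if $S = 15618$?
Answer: $60150$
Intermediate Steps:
$44532 + S = 44532 + 15618 = 60150$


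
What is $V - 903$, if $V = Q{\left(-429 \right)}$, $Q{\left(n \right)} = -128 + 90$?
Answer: $-941$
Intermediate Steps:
$Q{\left(n \right)} = -38$
$V = -38$
$V - 903 = -38 - 903 = -941$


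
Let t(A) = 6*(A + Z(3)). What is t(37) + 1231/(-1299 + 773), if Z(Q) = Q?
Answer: 125009/526 ≈ 237.66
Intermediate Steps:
t(A) = 18 + 6*A (t(A) = 6*(A + 3) = 6*(3 + A) = 18 + 6*A)
t(37) + 1231/(-1299 + 773) = (18 + 6*37) + 1231/(-1299 + 773) = (18 + 222) + 1231/(-526) = 240 - 1/526*1231 = 240 - 1231/526 = 125009/526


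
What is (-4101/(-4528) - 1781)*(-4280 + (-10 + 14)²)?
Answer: 4296122311/566 ≈ 7.5903e+6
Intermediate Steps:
(-4101/(-4528) - 1781)*(-4280 + (-10 + 14)²) = (-4101*(-1/4528) - 1781)*(-4280 + 4²) = (4101/4528 - 1781)*(-4280 + 16) = -8060267/4528*(-4264) = 4296122311/566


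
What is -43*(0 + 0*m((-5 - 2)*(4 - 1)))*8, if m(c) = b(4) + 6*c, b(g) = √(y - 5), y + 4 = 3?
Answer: 0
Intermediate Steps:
y = -1 (y = -4 + 3 = -1)
b(g) = I*√6 (b(g) = √(-1 - 5) = √(-6) = I*√6)
m(c) = 6*c + I*√6 (m(c) = I*√6 + 6*c = 6*c + I*√6)
-43*(0 + 0*m((-5 - 2)*(4 - 1)))*8 = -43*(0 + 0*(6*((-5 - 2)*(4 - 1)) + I*√6))*8 = -43*(0 + 0*(6*(-7*3) + I*√6))*8 = -43*(0 + 0*(6*(-21) + I*√6))*8 = -43*(0 + 0*(-126 + I*√6))*8 = -43*(0 + 0)*8 = -43*0*8 = 0*8 = 0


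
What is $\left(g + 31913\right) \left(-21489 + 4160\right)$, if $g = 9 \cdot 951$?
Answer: $-701339288$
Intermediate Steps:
$g = 8559$
$\left(g + 31913\right) \left(-21489 + 4160\right) = \left(8559 + 31913\right) \left(-21489 + 4160\right) = 40472 \left(-17329\right) = -701339288$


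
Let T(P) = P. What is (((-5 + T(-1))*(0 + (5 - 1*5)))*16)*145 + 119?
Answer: 119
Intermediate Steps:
(((-5 + T(-1))*(0 + (5 - 1*5)))*16)*145 + 119 = (((-5 - 1)*(0 + (5 - 1*5)))*16)*145 + 119 = (-6*(0 + (5 - 5))*16)*145 + 119 = (-6*(0 + 0)*16)*145 + 119 = (-6*0*16)*145 + 119 = (0*16)*145 + 119 = 0*145 + 119 = 0 + 119 = 119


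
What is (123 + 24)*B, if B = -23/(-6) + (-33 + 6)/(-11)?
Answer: 20335/22 ≈ 924.32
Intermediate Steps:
B = 415/66 (B = -23*(-1/6) - 27*(-1/11) = 23/6 + 27/11 = 415/66 ≈ 6.2879)
(123 + 24)*B = (123 + 24)*(415/66) = 147*(415/66) = 20335/22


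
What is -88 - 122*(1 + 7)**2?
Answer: -7896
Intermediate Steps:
-88 - 122*(1 + 7)**2 = -88 - 122*8**2 = -88 - 122*64 = -88 - 7808 = -7896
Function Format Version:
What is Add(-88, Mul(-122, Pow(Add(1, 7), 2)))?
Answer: -7896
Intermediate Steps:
Add(-88, Mul(-122, Pow(Add(1, 7), 2))) = Add(-88, Mul(-122, Pow(8, 2))) = Add(-88, Mul(-122, 64)) = Add(-88, -7808) = -7896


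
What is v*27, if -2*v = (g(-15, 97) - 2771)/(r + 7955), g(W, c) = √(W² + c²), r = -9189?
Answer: -74817/2468 + 27*√9634/2468 ≈ -29.241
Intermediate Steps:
v = -2771/2468 + √9634/2468 (v = -(√((-15)² + 97²) - 2771)/(2*(-9189 + 7955)) = -(√(225 + 9409) - 2771)/(2*(-1234)) = -(√9634 - 2771)*(-1)/(2*1234) = -(-2771 + √9634)*(-1)/(2*1234) = -(2771/1234 - √9634/1234)/2 = -2771/2468 + √9634/2468 ≈ -1.0830)
v*27 = (-2771/2468 + √9634/2468)*27 = -74817/2468 + 27*√9634/2468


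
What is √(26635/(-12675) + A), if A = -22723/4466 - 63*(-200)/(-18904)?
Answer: I*√33268276152815635470/2057865810 ≈ 2.8028*I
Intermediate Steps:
A = -60728399/10553158 (A = -22723*1/4466 + 12600*(-1/18904) = -22723/4466 - 1575/2363 = -60728399/10553158 ≈ -5.7545)
√(26635/(-12675) + A) = √(26635/(-12675) - 60728399/10553158) = √(26635*(-1/12675) - 60728399/10553158) = √(-5327/2535 - 60728399/10553158) = √(-210163164131/26752255530) = I*√33268276152815635470/2057865810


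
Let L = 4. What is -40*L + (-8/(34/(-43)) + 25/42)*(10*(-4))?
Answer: -210100/357 ≈ -588.52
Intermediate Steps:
-40*L + (-8/(34/(-43)) + 25/42)*(10*(-4)) = -40*4 + (-8/(34/(-43)) + 25/42)*(10*(-4)) = -160 + (-8/(34*(-1/43)) + 25*(1/42))*(-40) = -160 + (-8/(-34/43) + 25/42)*(-40) = -160 + (-8*(-43/34) + 25/42)*(-40) = -160 + (172/17 + 25/42)*(-40) = -160 + (7649/714)*(-40) = -160 - 152980/357 = -210100/357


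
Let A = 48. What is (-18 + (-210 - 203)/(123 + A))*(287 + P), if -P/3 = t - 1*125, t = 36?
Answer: -1934014/171 ≈ -11310.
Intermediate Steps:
P = 267 (P = -3*(36 - 1*125) = -3*(36 - 125) = -3*(-89) = 267)
(-18 + (-210 - 203)/(123 + A))*(287 + P) = (-18 + (-210 - 203)/(123 + 48))*(287 + 267) = (-18 - 413/171)*554 = -3491/171*554 = -1934014/171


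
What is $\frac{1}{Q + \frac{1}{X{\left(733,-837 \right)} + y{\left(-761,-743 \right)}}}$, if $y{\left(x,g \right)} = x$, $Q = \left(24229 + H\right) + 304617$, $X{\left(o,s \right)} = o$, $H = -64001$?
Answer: $\frac{28}{7415659} \approx 3.7758 \cdot 10^{-6}$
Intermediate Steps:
$Q = 264845$ ($Q = \left(24229 - 64001\right) + 304617 = -39772 + 304617 = 264845$)
$\frac{1}{Q + \frac{1}{X{\left(733,-837 \right)} + y{\left(-761,-743 \right)}}} = \frac{1}{264845 + \frac{1}{733 - 761}} = \frac{1}{264845 + \frac{1}{-28}} = \frac{1}{264845 - \frac{1}{28}} = \frac{1}{\frac{7415659}{28}} = \frac{28}{7415659}$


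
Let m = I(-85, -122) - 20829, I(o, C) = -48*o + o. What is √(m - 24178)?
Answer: 2*I*√10253 ≈ 202.51*I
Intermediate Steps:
I(o, C) = -47*o
m = -16834 (m = -47*(-85) - 20829 = 3995 - 20829 = -16834)
√(m - 24178) = √(-16834 - 24178) = √(-41012) = 2*I*√10253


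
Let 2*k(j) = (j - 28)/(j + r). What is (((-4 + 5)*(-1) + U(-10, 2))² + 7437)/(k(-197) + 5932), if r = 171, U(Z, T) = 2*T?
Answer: 387192/308689 ≈ 1.2543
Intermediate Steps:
k(j) = (-28 + j)/(2*(171 + j)) (k(j) = ((j - 28)/(j + 171))/2 = ((-28 + j)/(171 + j))/2 = (-28 + j)/(2*(171 + j)))
(((-4 + 5)*(-1) + U(-10, 2))² + 7437)/(k(-197) + 5932) = (((-4 + 5)*(-1) + 2*2)² + 7437)/((-28 - 197)/(2*(171 - 197)) + 5932) = ((1*(-1) + 4)² + 7437)/((½)*(-225)/(-26) + 5932) = ((-1 + 4)² + 7437)/((½)*(-1/26)*(-225) + 5932) = (3² + 7437)/(225/52 + 5932) = (9 + 7437)/(308689/52) = 7446*(52/308689) = 387192/308689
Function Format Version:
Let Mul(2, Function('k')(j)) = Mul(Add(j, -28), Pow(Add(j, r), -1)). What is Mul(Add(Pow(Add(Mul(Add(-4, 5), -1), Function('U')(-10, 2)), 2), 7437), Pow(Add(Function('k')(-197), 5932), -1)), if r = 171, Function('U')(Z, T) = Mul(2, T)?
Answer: Rational(387192, 308689) ≈ 1.2543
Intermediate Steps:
Function('k')(j) = Mul(Rational(1, 2), Pow(Add(171, j), -1), Add(-28, j)) (Function('k')(j) = Mul(Rational(1, 2), Mul(Add(j, -28), Pow(Add(j, 171), -1))) = Mul(Rational(1, 2), Mul(Add(-28, j), Pow(Add(171, j), -1))) = Mul(Rational(1, 2), Mul(Pow(Add(171, j), -1), Add(-28, j))) = Mul(Rational(1, 2), Pow(Add(171, j), -1), Add(-28, j)))
Mul(Add(Pow(Add(Mul(Add(-4, 5), -1), Function('U')(-10, 2)), 2), 7437), Pow(Add(Function('k')(-197), 5932), -1)) = Mul(Add(Pow(Add(Mul(Add(-4, 5), -1), Mul(2, 2)), 2), 7437), Pow(Add(Mul(Rational(1, 2), Pow(Add(171, -197), -1), Add(-28, -197)), 5932), -1)) = Mul(Add(Pow(Add(Mul(1, -1), 4), 2), 7437), Pow(Add(Mul(Rational(1, 2), Pow(-26, -1), -225), 5932), -1)) = Mul(Add(Pow(Add(-1, 4), 2), 7437), Pow(Add(Mul(Rational(1, 2), Rational(-1, 26), -225), 5932), -1)) = Mul(Add(Pow(3, 2), 7437), Pow(Add(Rational(225, 52), 5932), -1)) = Mul(Add(9, 7437), Pow(Rational(308689, 52), -1)) = Mul(7446, Rational(52, 308689)) = Rational(387192, 308689)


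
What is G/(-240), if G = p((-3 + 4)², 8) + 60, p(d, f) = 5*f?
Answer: -5/12 ≈ -0.41667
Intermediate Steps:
G = 100 (G = 5*8 + 60 = 40 + 60 = 100)
G/(-240) = 100/(-240) = 100*(-1/240) = -5/12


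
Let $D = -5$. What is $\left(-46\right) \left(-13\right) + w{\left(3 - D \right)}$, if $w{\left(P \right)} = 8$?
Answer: $606$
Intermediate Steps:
$\left(-46\right) \left(-13\right) + w{\left(3 - D \right)} = \left(-46\right) \left(-13\right) + 8 = 598 + 8 = 606$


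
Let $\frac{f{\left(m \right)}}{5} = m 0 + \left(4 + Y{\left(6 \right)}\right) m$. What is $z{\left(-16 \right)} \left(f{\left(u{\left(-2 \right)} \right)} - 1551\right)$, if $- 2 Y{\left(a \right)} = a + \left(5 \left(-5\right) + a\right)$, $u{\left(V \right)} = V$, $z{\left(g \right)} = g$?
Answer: $26496$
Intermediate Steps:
$Y{\left(a \right)} = \frac{25}{2} - a$ ($Y{\left(a \right)} = - \frac{a + \left(5 \left(-5\right) + a\right)}{2} = - \frac{a + \left(-25 + a\right)}{2} = - \frac{-25 + 2 a}{2} = \frac{25}{2} - a$)
$f{\left(m \right)} = \frac{105 m}{2}$ ($f{\left(m \right)} = 5 \left(m 0 + \left(4 + \left(\frac{25}{2} - 6\right)\right) m\right) = 5 \left(0 + \left(4 + \left(\frac{25}{2} - 6\right)\right) m\right) = 5 \left(0 + \left(4 + \frac{13}{2}\right) m\right) = 5 \left(0 + \frac{21 m}{2}\right) = 5 \frac{21 m}{2} = \frac{105 m}{2}$)
$z{\left(-16 \right)} \left(f{\left(u{\left(-2 \right)} \right)} - 1551\right) = - 16 \left(\frac{105}{2} \left(-2\right) - 1551\right) = - 16 \left(-105 - 1551\right) = \left(-16\right) \left(-1656\right) = 26496$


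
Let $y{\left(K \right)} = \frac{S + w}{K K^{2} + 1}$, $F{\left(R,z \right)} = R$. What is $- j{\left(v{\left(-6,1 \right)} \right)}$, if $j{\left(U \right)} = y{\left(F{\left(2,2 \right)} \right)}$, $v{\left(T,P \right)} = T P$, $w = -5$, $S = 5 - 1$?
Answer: $\frac{1}{9} \approx 0.11111$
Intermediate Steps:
$S = 4$ ($S = 5 - 1 = 4$)
$v{\left(T,P \right)} = P T$
$y{\left(K \right)} = - \frac{1}{1 + K^{3}}$ ($y{\left(K \right)} = \frac{4 - 5}{K K^{2} + 1} = - \frac{1}{K^{3} + 1} = - \frac{1}{1 + K^{3}}$)
$j{\left(U \right)} = - \frac{1}{9}$ ($j{\left(U \right)} = - \frac{1}{1 + 2^{3}} = - \frac{1}{1 + 8} = - \frac{1}{9}$)
$- j{\left(v{\left(-6,1 \right)} \right)} = \left(-1\right) \left(- \frac{1}{9}\right) = \frac{1}{9}$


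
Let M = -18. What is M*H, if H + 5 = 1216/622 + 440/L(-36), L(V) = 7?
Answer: -2343798/2177 ≈ -1076.6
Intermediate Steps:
H = 130211/2177 (H = -5 + (1216/622 + 440/7) = -5 + (1216*(1/622) + 440*(1/7)) = -5 + (608/311 + 440/7) = -5 + 141096/2177 = 130211/2177 ≈ 59.812)
M*H = -18*130211/2177 = -2343798/2177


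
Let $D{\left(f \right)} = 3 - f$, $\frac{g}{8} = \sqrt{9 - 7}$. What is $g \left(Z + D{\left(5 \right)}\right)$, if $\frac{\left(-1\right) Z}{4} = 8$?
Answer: $- 272 \sqrt{2} \approx -384.67$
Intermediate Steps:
$Z = -32$ ($Z = \left(-4\right) 8 = -32$)
$g = 8 \sqrt{2}$ ($g = 8 \sqrt{9 - 7} = 8 \sqrt{2} \approx 11.314$)
$g \left(Z + D{\left(5 \right)}\right) = 8 \sqrt{2} \left(-32 + \left(3 - 5\right)\right) = 8 \sqrt{2} \left(-32 - 2\right) = 8 \sqrt{2} \left(-34\right) = - 272 \sqrt{2}$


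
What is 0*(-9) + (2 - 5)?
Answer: -3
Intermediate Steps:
0*(-9) + (2 - 5) = 0 - 3 = -3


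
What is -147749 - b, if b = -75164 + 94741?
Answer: -167326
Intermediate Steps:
b = 19577
-147749 - b = -147749 - 1*19577 = -147749 - 19577 = -167326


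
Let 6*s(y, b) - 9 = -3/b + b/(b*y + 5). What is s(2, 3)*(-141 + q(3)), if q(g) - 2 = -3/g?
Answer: -6370/33 ≈ -193.03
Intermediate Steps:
q(g) = 2 - 3/g
s(y, b) = 3/2 - 1/(2*b) + b/(6*(5 + b*y)) (s(y, b) = 3/2 + (-3/b + b/(b*y + 5))/6 = 3/2 + (-3/b + b/(5 + b*y))/6 = 3/2 + (-1/(2*b) + b/(6*(5 + b*y))) = 3/2 - 1/(2*b) + b/(6*(5 + b*y)))
s(2, 3)*(-141 + q(3)) = ((⅙)*(-15 + 3² + 45*3 - 3*3*2 + 9*2*3²)/(3*(5 + 3*2)))*(-141 + (2 - 3/3)) = ((⅙)*(⅓)*(-15 + 9 + 135 - 18 + 9*2*9)/(5 + 6))*(-141 + (2 - 3*⅓)) = ((⅙)*(⅓)*(-15 + 9 + 135 - 18 + 162)/11)*(-141 + (2 - 1)) = ((⅙)*(⅓)*(1/11)*273)*(-141 + 1) = (91/66)*(-140) = -6370/33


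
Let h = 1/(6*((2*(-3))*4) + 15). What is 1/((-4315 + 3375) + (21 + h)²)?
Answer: -16641/8309276 ≈ -0.0020027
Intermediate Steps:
h = -1/129 (h = 1/(6*(-6*4) + 15) = 1/(6*(-24) + 15) = 1/(-144 + 15) = 1/(-129) = -1/129 ≈ -0.0077519)
1/((-4315 + 3375) + (21 + h)²) = 1/((-4315 + 3375) + (21 - 1/129)²) = 1/(-940 + (2708/129)²) = 1/(-940 + 7333264/16641) = 1/(-8309276/16641) = -16641/8309276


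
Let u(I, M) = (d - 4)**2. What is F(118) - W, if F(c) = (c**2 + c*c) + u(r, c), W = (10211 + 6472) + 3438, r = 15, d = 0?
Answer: 7743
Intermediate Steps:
u(I, M) = 16 (u(I, M) = (0 - 4)**2 = (-4)**2 = 16)
W = 20121 (W = 16683 + 3438 = 20121)
F(c) = 16 + 2*c**2 (F(c) = (c**2 + c*c) + 16 = (c**2 + c**2) + 16 = 2*c**2 + 16 = 16 + 2*c**2)
F(118) - W = (16 + 2*118**2) - 1*20121 = (16 + 2*13924) - 20121 = (16 + 27848) - 20121 = 27864 - 20121 = 7743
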